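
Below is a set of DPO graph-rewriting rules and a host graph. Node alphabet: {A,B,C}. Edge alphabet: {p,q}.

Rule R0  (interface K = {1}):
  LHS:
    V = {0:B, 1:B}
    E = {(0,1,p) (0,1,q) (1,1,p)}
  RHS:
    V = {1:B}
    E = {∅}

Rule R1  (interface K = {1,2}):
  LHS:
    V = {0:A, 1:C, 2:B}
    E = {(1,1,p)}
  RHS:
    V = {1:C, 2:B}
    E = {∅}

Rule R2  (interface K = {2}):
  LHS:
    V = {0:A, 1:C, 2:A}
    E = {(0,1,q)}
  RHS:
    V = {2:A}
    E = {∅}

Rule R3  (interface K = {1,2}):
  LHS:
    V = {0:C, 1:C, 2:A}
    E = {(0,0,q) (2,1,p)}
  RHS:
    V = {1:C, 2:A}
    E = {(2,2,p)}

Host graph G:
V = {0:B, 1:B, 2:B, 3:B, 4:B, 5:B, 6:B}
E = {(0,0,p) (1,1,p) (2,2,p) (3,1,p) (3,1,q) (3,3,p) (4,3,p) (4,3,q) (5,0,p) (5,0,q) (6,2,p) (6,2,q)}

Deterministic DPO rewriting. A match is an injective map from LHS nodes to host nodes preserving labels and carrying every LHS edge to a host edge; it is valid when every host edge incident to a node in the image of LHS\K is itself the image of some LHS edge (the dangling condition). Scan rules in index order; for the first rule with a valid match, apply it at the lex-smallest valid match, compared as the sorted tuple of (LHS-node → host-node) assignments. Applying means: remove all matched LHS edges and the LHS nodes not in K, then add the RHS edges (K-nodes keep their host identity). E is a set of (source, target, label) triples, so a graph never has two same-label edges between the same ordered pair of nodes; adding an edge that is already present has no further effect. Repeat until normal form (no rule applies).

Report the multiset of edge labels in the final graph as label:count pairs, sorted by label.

initial: |V|=7 |E|=12  E = 0-p->0 1-p->1 2-p->2 3-p->1 3-q->1 3-p->3 4-p->3 4-q->3 5-p->0 5-q->0 6-p->2 6-q->2
step 1: apply R0 at {0↦4, 1↦3}  → |V|=6 |E|=9  E = 0-p->0 1-p->1 2-p->2 3-p->1 3-q->1 5-p->0 5-q->0 6-p->2 6-q->2
step 2: apply R0 at {0↦3, 1↦1}  → |V|=5 |E|=6  E = 0-p->0 2-p->2 5-p->0 5-q->0 6-p->2 6-q->2
step 3: apply R0 at {0↦5, 1↦0}  → |V|=4 |E|=3  E = 2-p->2 6-p->2 6-q->2
step 4: apply R0 at {0↦6, 1↦2}  → |V|=3 |E|=0  E = ∅
halt: no rule applies after step 4
NF edges: []

Answer: (no edges)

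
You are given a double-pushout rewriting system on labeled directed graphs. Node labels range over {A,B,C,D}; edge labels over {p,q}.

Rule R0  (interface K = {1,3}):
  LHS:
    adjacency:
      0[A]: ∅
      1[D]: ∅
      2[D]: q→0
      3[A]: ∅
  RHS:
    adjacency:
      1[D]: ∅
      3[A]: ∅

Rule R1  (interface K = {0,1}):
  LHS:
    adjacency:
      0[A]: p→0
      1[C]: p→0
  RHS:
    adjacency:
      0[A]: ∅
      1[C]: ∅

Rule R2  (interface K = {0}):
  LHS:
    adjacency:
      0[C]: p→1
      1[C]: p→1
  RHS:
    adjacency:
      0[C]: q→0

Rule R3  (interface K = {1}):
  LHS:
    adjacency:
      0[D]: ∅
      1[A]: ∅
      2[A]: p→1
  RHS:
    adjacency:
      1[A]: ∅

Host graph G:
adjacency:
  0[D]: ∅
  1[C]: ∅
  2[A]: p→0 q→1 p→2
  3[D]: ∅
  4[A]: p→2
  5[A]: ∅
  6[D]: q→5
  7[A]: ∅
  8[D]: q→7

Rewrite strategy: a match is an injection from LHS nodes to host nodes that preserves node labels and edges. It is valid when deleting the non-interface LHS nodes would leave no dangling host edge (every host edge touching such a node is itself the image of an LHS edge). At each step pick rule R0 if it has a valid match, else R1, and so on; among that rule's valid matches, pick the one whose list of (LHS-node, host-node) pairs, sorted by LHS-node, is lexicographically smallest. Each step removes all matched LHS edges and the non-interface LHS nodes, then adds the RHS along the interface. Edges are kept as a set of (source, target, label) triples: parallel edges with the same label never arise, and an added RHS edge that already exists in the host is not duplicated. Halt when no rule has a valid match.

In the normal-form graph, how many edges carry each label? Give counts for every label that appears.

[0] host  ⇒  9 nodes, 6 edges  {2-p->0 2-q->1 2-p->2 4-p->2 6-q->5 8-q->7}
[1] R0 @ {0↦5, 1↦0, 2↦6, 3↦2}  ⇒  7 nodes, 5 edges  {2-p->0 2-q->1 2-p->2 4-p->2 8-q->7}
[2] R0 @ {0↦7, 1↦0, 2↦8, 3↦2}  ⇒  5 nodes, 4 edges  {2-p->0 2-q->1 2-p->2 4-p->2}
[3] R3 @ {0↦3, 1↦2, 2↦4}  ⇒  3 nodes, 3 edges  {2-p->0 2-q->1 2-p->2}
halt: no rule applies after step 3
NF edges: [(2, 0, 'p'), (2, 1, 'q'), (2, 2, 'p')]

Answer: p:2 q:1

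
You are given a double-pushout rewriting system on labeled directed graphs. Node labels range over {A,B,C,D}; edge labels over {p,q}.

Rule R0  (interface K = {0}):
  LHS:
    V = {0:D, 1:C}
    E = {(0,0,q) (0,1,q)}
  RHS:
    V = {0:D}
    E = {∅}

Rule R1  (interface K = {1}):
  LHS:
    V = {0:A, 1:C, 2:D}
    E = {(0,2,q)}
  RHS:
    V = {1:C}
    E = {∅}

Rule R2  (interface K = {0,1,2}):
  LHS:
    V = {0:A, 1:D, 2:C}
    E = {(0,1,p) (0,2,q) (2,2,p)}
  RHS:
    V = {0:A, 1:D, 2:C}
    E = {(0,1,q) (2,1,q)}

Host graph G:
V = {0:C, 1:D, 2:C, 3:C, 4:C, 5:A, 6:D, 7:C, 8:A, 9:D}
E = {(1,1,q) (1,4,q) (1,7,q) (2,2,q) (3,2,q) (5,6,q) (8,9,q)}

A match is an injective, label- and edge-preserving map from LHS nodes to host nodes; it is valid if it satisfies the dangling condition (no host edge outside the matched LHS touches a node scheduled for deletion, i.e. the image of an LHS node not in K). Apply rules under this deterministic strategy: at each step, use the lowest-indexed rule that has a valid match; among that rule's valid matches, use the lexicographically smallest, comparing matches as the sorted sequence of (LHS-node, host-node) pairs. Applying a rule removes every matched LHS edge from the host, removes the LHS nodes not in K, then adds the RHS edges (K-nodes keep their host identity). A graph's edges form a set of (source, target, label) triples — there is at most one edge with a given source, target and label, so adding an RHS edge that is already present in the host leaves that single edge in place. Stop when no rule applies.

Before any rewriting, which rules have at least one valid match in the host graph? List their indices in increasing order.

Answer: [R0,R1]

Steps:
R0: 2 valid matches — {0↦1, 1↦4}, {0↦1, 1↦7}
R1: 10 valid matches — {0↦5, 1↦0, 2↦6}, {0↦5, 1↦2, 2↦6}, {0↦5, 1↦3, 2↦6} (+7 more)
R2: no valid match — LHS pattern not found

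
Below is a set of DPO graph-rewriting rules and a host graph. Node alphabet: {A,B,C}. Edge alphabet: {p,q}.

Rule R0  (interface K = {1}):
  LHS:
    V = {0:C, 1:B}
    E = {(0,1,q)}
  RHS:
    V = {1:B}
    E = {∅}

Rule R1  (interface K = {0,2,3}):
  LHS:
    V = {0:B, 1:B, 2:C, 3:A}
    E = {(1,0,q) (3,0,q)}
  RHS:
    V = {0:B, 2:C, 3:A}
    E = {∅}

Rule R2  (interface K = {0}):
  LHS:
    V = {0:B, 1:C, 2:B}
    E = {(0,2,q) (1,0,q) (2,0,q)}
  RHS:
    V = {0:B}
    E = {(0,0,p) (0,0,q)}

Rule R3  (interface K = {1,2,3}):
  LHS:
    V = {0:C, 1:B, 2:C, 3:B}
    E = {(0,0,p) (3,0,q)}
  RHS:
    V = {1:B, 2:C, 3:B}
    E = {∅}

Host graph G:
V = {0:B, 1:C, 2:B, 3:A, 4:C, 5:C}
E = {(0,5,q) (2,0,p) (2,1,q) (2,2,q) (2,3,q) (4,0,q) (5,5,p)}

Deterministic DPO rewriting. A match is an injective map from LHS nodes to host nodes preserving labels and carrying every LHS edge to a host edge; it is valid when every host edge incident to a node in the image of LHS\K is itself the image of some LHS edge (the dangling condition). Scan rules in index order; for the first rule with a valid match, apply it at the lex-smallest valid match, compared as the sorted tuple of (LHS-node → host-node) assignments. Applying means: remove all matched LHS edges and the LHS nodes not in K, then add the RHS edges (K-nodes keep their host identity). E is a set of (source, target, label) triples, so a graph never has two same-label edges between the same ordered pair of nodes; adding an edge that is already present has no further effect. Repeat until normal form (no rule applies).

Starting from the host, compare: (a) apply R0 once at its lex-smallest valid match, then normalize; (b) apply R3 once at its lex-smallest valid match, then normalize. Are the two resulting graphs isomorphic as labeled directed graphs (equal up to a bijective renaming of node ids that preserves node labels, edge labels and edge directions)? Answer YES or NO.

branch R0-first: apply at {0↦4, 1↦0} → |E|=6, then 1 more step(s) → NF |V|=4 |E|=4 V={0:B, 1:C, 2:B, 3:A} E=2-p->0 2-q->1 2-q->2 2-q->3
branch R3-first: apply at {0↦5, 1↦2, 2↦1, 3↦0} → |E|=5, then 1 more step(s) → NF |V|=4 |E|=4 V={0:B, 1:C, 2:B, 3:A} E=2-p->0 2-q->1 2-q->2 2-q->3
graphs isomorphic (equal up to label-preserving node renaming)

Answer: YES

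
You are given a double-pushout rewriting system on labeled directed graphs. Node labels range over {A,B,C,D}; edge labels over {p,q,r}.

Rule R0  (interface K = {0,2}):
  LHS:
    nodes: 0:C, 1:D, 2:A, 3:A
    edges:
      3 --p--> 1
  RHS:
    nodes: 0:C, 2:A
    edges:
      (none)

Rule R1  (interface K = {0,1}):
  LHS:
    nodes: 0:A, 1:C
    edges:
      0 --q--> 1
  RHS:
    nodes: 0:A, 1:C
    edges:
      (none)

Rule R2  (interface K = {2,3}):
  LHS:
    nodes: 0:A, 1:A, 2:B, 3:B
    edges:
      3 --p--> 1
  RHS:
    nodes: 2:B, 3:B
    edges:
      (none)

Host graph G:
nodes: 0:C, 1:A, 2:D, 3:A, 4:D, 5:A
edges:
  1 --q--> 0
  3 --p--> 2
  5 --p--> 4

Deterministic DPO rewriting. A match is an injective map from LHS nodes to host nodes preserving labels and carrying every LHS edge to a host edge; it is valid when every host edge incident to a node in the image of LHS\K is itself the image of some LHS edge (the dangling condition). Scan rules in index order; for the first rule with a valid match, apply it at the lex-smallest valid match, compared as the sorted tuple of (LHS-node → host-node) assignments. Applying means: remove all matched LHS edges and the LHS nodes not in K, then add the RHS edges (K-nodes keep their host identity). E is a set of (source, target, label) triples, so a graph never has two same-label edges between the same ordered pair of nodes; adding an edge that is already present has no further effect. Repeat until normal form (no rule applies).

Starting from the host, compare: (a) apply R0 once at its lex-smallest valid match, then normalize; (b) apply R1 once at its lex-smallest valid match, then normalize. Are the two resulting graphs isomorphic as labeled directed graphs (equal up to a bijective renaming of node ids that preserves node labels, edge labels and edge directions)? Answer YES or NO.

branch R0-first: apply at {0↦0, 1↦2, 2↦1, 3↦3} → |E|=2, then 2 more step(s) → NF |V|=2 |E|=0 V={0:C, 1:A} E=∅
branch R1-first: apply at {0↦1, 1↦0} → |E|=2, then 2 more step(s) → NF |V|=2 |E|=0 V={0:C, 1:A} E=∅
graphs isomorphic (equal up to label-preserving node renaming)

Answer: YES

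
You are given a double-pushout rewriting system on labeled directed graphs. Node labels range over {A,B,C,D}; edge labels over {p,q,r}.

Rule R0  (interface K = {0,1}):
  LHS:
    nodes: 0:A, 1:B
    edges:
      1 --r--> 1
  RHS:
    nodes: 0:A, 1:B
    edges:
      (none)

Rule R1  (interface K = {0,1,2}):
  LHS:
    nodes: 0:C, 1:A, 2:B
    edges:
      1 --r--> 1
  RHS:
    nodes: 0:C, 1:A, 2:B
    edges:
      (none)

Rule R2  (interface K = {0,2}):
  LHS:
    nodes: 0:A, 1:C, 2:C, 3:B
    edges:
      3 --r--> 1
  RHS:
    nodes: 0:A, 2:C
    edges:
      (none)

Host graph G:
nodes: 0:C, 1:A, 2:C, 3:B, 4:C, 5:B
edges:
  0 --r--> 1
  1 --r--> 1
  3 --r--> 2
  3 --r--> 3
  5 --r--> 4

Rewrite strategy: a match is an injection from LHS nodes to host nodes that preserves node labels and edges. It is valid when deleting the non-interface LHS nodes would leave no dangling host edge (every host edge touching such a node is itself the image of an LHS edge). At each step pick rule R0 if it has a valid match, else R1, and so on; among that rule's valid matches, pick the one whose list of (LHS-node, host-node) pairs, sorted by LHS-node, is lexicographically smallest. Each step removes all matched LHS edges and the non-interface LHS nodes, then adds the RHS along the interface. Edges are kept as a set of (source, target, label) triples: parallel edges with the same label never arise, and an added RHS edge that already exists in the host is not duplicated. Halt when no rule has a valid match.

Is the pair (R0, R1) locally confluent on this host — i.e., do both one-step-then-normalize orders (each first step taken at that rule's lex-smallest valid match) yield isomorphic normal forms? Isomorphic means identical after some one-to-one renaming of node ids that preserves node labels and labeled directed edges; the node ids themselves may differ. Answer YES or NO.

branch R0-first: apply at {0↦1, 1↦3} → |E|=4, then 3 more step(s) → NF |V|=2 |E|=1 V={0:C, 1:A} E=0-r->1
branch R1-first: apply at {0↦0, 1↦1, 2↦3} → |E|=4, then 3 more step(s) → NF |V|=2 |E|=1 V={0:C, 1:A} E=0-r->1
graphs isomorphic (equal up to label-preserving node renaming)

Answer: YES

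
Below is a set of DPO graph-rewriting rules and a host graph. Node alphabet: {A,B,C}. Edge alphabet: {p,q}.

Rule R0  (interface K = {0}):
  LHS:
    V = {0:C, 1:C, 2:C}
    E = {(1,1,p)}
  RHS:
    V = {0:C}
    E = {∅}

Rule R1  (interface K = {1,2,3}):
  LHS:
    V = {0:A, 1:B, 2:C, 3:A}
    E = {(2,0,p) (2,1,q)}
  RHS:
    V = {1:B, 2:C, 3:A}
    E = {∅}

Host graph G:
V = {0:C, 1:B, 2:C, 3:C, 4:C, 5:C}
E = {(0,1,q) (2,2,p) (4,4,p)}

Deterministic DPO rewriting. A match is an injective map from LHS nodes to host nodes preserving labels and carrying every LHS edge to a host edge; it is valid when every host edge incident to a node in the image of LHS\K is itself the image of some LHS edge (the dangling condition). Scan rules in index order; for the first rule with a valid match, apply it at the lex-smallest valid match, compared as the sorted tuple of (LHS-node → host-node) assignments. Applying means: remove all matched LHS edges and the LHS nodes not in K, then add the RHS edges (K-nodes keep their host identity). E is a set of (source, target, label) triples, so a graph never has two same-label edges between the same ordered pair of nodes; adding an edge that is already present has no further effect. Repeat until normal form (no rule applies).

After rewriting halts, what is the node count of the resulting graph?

start.  V:6 E:3  edges: 0-q->1 2-p->2 4-p->4
1. fire R0 via {0↦0, 1↦2, 2↦3}  →  V:4 E:2  edges: 0-q->1 4-p->4
2. fire R0 via {0↦0, 1↦4, 2↦5}  →  V:2 E:1  edges: 0-q->1
halt: no rule applies after step 2
NF nodes: {0:C, 1:B}

Answer: 2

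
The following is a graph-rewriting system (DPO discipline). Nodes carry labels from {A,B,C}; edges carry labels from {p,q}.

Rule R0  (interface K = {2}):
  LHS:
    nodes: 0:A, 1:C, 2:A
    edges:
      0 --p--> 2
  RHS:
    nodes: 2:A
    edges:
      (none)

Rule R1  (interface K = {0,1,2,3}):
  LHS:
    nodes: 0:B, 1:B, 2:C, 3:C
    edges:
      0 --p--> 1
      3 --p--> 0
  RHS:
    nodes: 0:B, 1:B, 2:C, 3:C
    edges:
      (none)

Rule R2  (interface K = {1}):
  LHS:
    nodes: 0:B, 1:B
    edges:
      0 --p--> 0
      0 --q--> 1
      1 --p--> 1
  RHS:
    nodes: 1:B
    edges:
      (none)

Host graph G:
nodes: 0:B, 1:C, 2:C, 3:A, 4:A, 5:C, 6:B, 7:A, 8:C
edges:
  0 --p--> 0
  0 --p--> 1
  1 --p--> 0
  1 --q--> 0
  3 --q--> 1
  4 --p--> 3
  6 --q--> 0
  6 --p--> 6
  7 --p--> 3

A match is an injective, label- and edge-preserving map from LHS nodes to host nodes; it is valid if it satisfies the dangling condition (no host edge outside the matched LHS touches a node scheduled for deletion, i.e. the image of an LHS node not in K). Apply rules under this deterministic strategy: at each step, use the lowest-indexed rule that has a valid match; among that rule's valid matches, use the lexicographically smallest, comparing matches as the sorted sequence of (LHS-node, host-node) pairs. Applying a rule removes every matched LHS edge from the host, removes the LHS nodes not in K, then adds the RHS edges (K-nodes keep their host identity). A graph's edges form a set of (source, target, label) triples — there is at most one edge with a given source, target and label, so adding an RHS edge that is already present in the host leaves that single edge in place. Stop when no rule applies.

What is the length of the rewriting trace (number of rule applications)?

initial: |V|=9 |E|=9  E = 0-p->0 0-p->1 1-p->0 1-q->0 3-q->1 4-p->3 6-q->0 6-p->6 7-p->3
step 1: apply R0 at {0↦4, 1↦2, 2↦3}  → |V|=7 |E|=8  E = 0-p->0 0-p->1 1-p->0 1-q->0 3-q->1 6-q->0 6-p->6 7-p->3
step 2: apply R0 at {0↦7, 1↦5, 2↦3}  → |V|=5 |E|=7  E = 0-p->0 0-p->1 1-p->0 1-q->0 3-q->1 6-q->0 6-p->6
step 3: apply R2 at {0↦6, 1↦0}  → |V|=4 |E|=4  E = 0-p->1 1-p->0 1-q->0 3-q->1
normal form: no rule applies after step 3

Answer: 3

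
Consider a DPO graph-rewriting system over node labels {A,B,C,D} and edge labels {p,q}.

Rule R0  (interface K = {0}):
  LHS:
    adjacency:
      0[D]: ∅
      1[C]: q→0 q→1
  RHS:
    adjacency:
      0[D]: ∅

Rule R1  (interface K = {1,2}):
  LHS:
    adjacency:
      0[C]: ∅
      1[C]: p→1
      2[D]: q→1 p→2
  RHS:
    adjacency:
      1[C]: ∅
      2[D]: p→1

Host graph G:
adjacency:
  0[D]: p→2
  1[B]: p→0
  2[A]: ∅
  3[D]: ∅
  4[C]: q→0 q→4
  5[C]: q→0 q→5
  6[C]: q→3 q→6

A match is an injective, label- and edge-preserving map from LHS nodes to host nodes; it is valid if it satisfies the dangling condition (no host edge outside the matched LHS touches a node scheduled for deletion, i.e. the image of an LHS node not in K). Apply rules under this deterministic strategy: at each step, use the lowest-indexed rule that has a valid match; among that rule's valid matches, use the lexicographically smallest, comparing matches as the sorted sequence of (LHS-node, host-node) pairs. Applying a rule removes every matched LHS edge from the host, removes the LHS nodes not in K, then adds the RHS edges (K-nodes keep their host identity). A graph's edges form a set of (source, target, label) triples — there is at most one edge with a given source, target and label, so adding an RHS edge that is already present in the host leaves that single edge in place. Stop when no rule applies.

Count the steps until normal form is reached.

start.  V:7 E:8  edges: 0-p->2 1-p->0 4-q->0 4-q->4 5-q->0 5-q->5 6-q->3 6-q->6
1. fire R0 via {0↦0, 1↦4}  →  V:6 E:6  edges: 0-p->2 1-p->0 5-q->0 5-q->5 6-q->3 6-q->6
2. fire R0 via {0↦0, 1↦5}  →  V:5 E:4  edges: 0-p->2 1-p->0 6-q->3 6-q->6
3. fire R0 via {0↦3, 1↦6}  →  V:4 E:2  edges: 0-p->2 1-p->0
normal form: no rule applies after step 3

Answer: 3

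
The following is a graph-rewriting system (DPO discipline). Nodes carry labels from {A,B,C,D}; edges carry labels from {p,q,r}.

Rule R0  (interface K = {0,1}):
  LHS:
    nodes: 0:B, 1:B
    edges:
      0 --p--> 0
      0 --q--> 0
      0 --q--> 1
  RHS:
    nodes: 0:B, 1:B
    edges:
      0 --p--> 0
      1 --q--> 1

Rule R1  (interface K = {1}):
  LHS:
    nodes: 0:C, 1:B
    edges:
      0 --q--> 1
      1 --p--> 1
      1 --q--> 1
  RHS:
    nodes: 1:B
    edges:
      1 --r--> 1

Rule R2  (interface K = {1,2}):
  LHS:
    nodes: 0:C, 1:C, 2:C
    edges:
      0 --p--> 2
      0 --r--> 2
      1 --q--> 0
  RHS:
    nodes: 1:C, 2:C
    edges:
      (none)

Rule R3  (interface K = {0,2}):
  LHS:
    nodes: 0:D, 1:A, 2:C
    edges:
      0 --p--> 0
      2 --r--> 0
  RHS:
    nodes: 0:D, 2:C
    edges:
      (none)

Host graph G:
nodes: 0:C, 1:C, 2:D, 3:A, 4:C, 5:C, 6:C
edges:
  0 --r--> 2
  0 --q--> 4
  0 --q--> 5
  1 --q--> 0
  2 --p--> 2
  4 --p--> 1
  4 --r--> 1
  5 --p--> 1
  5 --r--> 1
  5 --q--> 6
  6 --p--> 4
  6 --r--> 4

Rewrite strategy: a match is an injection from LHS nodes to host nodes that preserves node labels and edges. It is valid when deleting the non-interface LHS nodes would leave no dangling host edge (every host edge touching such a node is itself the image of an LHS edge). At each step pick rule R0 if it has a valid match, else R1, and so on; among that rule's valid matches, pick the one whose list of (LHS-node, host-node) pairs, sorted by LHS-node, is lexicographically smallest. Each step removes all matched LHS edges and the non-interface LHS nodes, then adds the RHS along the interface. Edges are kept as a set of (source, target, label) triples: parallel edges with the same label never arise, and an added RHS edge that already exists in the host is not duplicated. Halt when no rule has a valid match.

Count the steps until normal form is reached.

start.  V:7 E:12  edges: 0-r->2 0-q->4 0-q->5 1-q->0 2-p->2 4-p->1 4-r->1 5-p->1 5-r->1 5-q->6 6-p->4 6-r->4
1. fire R2 via {0↦6, 1↦5, 2↦4}  →  V:6 E:9  edges: 0-r->2 0-q->4 0-q->5 1-q->0 2-p->2 4-p->1 4-r->1 5-p->1 5-r->1
2. fire R2 via {0↦4, 1↦0, 2↦1}  →  V:5 E:6  edges: 0-r->2 0-q->5 1-q->0 2-p->2 5-p->1 5-r->1
3. fire R2 via {0↦5, 1↦0, 2↦1}  →  V:4 E:3  edges: 0-r->2 1-q->0 2-p->2
4. fire R3 via {0↦2, 1↦3, 2↦0}  →  V:3 E:1  edges: 1-q->0
normal form: no rule applies after step 4

Answer: 4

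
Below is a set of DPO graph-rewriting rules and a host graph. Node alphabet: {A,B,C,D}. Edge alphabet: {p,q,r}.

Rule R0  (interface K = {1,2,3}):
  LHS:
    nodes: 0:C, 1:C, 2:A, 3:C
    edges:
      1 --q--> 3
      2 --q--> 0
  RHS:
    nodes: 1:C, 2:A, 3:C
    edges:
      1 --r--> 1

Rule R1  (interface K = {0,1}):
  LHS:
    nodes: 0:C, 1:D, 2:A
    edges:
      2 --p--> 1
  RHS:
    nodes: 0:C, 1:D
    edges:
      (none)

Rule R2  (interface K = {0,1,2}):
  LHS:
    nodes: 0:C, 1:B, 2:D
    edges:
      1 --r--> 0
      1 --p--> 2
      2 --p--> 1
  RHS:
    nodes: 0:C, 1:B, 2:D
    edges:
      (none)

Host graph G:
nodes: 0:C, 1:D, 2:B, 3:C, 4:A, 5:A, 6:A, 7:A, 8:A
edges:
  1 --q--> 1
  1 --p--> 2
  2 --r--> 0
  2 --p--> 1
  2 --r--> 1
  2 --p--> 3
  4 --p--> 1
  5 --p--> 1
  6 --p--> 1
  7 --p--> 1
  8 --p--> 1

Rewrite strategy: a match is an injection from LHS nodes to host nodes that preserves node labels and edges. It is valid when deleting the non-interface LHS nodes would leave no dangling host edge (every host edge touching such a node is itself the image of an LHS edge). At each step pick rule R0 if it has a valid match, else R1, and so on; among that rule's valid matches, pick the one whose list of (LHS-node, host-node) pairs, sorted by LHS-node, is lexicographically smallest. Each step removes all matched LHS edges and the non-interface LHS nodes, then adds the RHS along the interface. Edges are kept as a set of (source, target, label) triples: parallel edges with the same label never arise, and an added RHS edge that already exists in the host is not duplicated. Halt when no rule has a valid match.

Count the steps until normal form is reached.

Answer: 6

Steps:
initial: |V|=9 |E|=11  E = 1-q->1 1-p->2 2-r->0 2-p->1 2-r->1 2-p->3 4-p->1 5-p->1 6-p->1 7-p->1 8-p->1
step 1: apply R1 at {0↦0, 1↦1, 2↦4}  → |V|=8 |E|=10  E = 1-q->1 1-p->2 2-r->0 2-p->1 2-r->1 2-p->3 5-p->1 6-p->1 7-p->1 8-p->1
step 2: apply R1 at {0↦0, 1↦1, 2↦5}  → |V|=7 |E|=9  E = 1-q->1 1-p->2 2-r->0 2-p->1 2-r->1 2-p->3 6-p->1 7-p->1 8-p->1
step 3: apply R1 at {0↦0, 1↦1, 2↦6}  → |V|=6 |E|=8  E = 1-q->1 1-p->2 2-r->0 2-p->1 2-r->1 2-p->3 7-p->1 8-p->1
step 4: apply R1 at {0↦0, 1↦1, 2↦7}  → |V|=5 |E|=7  E = 1-q->1 1-p->2 2-r->0 2-p->1 2-r->1 2-p->3 8-p->1
step 5: apply R1 at {0↦0, 1↦1, 2↦8}  → |V|=4 |E|=6  E = 1-q->1 1-p->2 2-r->0 2-p->1 2-r->1 2-p->3
step 6: apply R2 at {0↦0, 1↦2, 2↦1}  → |V|=4 |E|=3  E = 1-q->1 2-r->1 2-p->3
final graph: no rule applies after step 6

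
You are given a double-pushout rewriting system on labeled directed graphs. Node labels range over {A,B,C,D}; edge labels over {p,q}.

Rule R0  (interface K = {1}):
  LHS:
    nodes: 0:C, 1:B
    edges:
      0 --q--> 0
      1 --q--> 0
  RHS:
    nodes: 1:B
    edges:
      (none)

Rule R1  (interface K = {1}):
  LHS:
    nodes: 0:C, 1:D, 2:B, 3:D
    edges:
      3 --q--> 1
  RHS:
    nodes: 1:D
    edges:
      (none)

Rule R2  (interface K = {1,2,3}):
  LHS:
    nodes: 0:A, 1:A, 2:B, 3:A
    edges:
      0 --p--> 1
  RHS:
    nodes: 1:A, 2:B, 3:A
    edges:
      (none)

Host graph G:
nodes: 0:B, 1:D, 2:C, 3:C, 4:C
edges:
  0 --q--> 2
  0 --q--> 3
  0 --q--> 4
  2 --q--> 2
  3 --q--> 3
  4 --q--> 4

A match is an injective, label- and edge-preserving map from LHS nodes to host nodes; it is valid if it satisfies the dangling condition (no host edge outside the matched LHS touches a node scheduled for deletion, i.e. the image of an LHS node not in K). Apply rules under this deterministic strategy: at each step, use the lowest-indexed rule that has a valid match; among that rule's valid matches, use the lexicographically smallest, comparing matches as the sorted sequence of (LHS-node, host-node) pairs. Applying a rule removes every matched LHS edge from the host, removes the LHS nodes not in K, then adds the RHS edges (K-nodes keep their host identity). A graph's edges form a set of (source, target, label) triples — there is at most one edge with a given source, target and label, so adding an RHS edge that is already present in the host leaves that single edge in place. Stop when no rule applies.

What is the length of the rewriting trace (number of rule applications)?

Answer: 3

Derivation:
[0] host  ⇒  5 nodes, 6 edges  {0-q->2 0-q->3 0-q->4 2-q->2 3-q->3 4-q->4}
[1] R0 @ {0↦2, 1↦0}  ⇒  4 nodes, 4 edges  {0-q->3 0-q->4 3-q->3 4-q->4}
[2] R0 @ {0↦3, 1↦0}  ⇒  3 nodes, 2 edges  {0-q->4 4-q->4}
[3] R0 @ {0↦4, 1↦0}  ⇒  2 nodes, 0 edges  {∅}
normal form: no rule applies after step 3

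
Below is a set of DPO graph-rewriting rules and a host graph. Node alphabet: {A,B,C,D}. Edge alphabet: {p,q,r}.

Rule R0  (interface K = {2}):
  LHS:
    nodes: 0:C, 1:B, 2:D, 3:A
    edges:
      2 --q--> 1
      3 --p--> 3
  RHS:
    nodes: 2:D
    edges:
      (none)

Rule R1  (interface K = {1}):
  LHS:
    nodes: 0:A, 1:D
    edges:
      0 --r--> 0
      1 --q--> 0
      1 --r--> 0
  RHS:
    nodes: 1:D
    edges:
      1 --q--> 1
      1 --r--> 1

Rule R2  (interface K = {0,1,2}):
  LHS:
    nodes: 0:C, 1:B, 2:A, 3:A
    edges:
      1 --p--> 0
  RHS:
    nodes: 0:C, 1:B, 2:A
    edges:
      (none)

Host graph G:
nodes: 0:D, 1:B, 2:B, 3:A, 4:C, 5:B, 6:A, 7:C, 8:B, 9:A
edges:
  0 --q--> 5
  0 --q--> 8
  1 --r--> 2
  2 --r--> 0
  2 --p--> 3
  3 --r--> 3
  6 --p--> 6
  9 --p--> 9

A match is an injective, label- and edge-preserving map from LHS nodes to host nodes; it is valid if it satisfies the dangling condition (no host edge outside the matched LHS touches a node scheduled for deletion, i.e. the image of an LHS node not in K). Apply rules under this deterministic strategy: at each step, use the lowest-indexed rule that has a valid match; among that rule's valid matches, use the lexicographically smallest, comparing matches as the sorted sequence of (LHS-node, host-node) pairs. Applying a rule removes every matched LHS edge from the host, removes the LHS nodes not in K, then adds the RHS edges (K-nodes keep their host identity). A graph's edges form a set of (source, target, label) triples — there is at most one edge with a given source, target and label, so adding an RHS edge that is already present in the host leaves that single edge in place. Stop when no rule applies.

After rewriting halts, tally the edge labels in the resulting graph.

Answer: p:1 r:3

Steps:
[0] host  ⇒  10 nodes, 8 edges  {0-q->5 0-q->8 1-r->2 2-r->0 2-p->3 3-r->3 6-p->6 9-p->9}
[1] R0 @ {0↦4, 1↦5, 2↦0, 3↦6}  ⇒  7 nodes, 6 edges  {0-q->8 1-r->2 2-r->0 2-p->3 3-r->3 9-p->9}
[2] R0 @ {0↦7, 1↦8, 2↦0, 3↦9}  ⇒  4 nodes, 4 edges  {1-r->2 2-r->0 2-p->3 3-r->3}
normal form: no rule applies after step 2
NF edges: [(1, 2, 'r'), (2, 0, 'r'), (2, 3, 'p'), (3, 3, 'r')]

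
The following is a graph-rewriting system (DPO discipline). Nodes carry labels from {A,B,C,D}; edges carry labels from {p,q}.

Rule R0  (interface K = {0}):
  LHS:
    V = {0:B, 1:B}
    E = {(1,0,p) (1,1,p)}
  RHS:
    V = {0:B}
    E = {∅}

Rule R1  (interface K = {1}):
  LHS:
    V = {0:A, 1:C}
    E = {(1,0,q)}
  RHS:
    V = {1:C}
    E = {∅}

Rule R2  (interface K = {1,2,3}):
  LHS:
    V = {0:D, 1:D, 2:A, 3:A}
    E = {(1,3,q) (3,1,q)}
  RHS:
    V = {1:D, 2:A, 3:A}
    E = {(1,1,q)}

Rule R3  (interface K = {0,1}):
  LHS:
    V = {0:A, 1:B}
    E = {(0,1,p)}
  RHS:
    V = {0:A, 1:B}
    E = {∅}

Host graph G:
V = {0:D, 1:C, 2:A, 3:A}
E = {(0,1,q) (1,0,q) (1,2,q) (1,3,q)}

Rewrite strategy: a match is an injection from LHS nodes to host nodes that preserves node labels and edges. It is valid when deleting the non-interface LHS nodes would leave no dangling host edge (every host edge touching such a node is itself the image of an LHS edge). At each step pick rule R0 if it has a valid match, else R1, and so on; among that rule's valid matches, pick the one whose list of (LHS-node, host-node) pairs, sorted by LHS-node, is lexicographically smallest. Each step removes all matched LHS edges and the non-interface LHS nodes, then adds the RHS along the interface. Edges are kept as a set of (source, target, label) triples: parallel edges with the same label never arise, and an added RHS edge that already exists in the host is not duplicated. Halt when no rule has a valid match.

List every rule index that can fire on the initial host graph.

Answer: [R1]

Steps:
R0: no valid match — LHS pattern not found
R1: 2 valid matches — {0↦2, 1↦1}, {0↦3, 1↦1}
R2: no valid match — LHS pattern not found
R3: no valid match — LHS pattern not found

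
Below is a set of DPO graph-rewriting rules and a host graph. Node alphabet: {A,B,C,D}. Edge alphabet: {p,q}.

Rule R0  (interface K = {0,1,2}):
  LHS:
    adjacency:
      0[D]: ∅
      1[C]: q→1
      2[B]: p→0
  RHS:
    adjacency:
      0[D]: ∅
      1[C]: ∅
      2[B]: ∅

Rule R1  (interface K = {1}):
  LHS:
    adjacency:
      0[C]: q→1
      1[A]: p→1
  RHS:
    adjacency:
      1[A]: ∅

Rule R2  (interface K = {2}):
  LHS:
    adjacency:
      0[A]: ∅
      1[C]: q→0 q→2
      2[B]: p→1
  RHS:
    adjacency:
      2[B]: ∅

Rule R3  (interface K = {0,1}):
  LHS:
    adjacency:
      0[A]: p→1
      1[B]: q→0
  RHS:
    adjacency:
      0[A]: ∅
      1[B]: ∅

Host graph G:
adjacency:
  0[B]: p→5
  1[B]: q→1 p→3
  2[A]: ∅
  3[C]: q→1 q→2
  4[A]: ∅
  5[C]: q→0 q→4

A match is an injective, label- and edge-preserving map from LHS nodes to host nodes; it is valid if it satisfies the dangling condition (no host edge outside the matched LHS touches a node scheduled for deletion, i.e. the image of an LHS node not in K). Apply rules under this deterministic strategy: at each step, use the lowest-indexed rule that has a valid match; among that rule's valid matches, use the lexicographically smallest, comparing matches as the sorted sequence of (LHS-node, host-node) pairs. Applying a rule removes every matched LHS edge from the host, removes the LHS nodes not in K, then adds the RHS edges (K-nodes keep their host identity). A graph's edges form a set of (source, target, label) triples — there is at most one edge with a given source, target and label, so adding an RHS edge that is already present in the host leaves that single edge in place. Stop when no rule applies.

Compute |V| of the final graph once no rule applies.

Answer: 2

Derivation:
initial: |V|=6 |E|=7  E = 0-p->5 1-q->1 1-p->3 3-q->1 3-q->2 5-q->0 5-q->4
step 1: apply R2 at {0↦2, 1↦3, 2↦1}  → |V|=4 |E|=4  E = 0-p->5 1-q->1 5-q->0 5-q->4
step 2: apply R2 at {0↦4, 1↦5, 2↦0}  → |V|=2 |E|=1  E = 1-q->1
final graph: no rule applies after step 2
NF nodes: {0:B, 1:B}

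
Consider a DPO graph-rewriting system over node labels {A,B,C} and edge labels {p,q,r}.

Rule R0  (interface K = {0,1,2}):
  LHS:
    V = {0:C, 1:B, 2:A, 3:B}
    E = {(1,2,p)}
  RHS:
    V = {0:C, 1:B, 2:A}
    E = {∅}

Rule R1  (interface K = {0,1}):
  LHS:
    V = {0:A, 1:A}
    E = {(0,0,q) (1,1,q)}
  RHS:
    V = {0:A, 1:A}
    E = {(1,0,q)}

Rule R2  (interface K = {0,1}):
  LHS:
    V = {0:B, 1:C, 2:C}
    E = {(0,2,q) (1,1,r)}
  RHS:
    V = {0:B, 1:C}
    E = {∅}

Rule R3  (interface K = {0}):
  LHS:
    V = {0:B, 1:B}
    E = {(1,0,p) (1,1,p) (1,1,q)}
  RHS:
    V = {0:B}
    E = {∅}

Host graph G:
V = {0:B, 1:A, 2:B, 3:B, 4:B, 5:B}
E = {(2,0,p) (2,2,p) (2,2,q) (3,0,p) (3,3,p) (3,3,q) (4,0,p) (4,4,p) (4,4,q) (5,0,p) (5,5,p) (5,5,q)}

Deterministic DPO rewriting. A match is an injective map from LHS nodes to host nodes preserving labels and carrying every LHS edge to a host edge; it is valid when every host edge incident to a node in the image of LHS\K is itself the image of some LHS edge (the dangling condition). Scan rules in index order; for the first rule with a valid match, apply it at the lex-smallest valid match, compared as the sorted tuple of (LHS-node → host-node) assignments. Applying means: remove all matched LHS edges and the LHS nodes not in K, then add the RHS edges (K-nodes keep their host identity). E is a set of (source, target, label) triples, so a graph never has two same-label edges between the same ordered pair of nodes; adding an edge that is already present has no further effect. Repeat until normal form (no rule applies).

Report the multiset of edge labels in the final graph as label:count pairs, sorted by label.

start.  V:6 E:12  edges: 2-p->0 2-p->2 2-q->2 3-p->0 3-p->3 3-q->3 4-p->0 4-p->4 4-q->4 5-p->0 5-p->5 5-q->5
1. fire R3 via {0↦0, 1↦2}  →  V:5 E:9  edges: 3-p->0 3-p->3 3-q->3 4-p->0 4-p->4 4-q->4 5-p->0 5-p->5 5-q->5
2. fire R3 via {0↦0, 1↦3}  →  V:4 E:6  edges: 4-p->0 4-p->4 4-q->4 5-p->0 5-p->5 5-q->5
3. fire R3 via {0↦0, 1↦4}  →  V:3 E:3  edges: 5-p->0 5-p->5 5-q->5
4. fire R3 via {0↦0, 1↦5}  →  V:2 E:0  edges: ∅
final graph: no rule applies after step 4
NF edges: []

Answer: (no edges)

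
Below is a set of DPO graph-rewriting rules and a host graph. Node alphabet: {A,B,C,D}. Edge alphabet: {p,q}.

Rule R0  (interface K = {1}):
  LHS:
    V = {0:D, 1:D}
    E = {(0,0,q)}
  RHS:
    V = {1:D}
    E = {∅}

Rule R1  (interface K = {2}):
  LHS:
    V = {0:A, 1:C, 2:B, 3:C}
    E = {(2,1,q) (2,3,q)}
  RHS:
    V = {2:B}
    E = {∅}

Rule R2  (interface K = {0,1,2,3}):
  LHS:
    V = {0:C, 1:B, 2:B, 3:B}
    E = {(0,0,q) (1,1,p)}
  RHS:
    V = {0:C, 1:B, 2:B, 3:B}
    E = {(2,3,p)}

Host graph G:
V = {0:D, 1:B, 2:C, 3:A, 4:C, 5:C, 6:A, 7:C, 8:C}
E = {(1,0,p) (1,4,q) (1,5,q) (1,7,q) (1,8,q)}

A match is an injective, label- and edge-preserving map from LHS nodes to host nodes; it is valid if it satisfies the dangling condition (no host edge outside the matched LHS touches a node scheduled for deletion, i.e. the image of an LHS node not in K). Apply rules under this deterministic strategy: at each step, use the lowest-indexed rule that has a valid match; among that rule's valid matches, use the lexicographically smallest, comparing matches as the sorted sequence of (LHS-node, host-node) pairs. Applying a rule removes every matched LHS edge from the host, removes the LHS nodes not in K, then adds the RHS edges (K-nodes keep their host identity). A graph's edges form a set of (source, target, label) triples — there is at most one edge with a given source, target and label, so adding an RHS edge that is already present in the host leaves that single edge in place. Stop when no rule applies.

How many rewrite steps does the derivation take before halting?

[0] host  ⇒  9 nodes, 5 edges  {1-p->0 1-q->4 1-q->5 1-q->7 1-q->8}
[1] R1 @ {0↦3, 1↦4, 2↦1, 3↦5}  ⇒  6 nodes, 3 edges  {1-p->0 1-q->7 1-q->8}
[2] R1 @ {0↦6, 1↦7, 2↦1, 3↦8}  ⇒  3 nodes, 1 edges  {1-p->0}
normal form: no rule applies after step 2

Answer: 2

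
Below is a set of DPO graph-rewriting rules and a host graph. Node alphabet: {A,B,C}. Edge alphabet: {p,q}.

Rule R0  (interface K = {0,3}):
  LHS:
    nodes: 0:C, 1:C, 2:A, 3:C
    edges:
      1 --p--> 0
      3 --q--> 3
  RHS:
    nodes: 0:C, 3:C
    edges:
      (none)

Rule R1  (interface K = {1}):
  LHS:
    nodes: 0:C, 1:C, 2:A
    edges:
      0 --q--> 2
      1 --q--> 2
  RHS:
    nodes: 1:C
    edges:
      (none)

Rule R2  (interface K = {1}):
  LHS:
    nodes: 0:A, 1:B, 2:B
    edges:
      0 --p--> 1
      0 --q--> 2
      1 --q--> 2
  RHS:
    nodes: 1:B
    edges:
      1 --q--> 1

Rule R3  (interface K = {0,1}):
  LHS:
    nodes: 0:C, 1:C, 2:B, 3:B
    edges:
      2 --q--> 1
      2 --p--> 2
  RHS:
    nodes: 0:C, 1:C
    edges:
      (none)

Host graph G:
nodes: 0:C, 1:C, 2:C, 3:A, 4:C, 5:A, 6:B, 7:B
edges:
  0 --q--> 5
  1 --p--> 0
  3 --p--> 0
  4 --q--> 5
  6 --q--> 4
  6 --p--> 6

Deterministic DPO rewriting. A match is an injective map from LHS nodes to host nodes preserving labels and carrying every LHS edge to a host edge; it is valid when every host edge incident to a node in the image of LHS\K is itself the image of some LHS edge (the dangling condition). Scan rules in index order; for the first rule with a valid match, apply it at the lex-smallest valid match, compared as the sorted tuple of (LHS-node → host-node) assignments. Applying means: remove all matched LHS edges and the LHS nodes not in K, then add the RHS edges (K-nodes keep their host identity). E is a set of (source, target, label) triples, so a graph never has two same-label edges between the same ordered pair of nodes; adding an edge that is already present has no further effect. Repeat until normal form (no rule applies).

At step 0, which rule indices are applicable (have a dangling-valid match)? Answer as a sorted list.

Answer: [R3]

Steps:
R0: no valid match — LHS pattern not found
R1: no valid match — 2 raw matches, all fail dangling condition
R2: no valid match — LHS pattern not found
R3: 3 valid matches — {0↦0, 1↦4, 2↦6, 3↦7}, {0↦1, 1↦4, 2↦6, 3↦7}, {0↦2, 1↦4, 2↦6, 3↦7}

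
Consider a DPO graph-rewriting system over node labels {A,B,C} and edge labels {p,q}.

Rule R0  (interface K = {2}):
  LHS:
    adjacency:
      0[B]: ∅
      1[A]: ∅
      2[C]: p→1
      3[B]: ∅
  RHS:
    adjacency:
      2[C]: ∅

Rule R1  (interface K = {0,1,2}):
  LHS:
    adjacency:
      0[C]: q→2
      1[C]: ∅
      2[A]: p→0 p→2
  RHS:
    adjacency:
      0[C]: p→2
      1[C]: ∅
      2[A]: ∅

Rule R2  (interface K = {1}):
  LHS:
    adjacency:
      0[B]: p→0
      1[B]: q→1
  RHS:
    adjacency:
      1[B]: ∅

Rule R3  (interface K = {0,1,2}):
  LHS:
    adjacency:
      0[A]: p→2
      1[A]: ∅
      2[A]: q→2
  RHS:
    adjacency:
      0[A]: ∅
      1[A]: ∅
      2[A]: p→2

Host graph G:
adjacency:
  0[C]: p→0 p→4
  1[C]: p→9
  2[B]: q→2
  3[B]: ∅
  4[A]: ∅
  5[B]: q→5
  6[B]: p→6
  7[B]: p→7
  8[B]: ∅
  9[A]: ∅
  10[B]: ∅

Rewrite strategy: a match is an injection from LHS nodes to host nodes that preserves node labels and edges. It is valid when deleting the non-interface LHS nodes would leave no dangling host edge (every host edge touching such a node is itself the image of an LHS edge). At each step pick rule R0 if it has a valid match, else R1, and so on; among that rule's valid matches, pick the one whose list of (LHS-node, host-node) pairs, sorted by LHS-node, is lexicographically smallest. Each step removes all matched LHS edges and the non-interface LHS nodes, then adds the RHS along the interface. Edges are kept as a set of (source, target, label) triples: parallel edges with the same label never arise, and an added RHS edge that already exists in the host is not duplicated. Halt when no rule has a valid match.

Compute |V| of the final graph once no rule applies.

start.  V:11 E:7  edges: 0-p->0 0-p->4 1-p->9 2-q->2 5-q->5 6-p->6 7-p->7
1. fire R0 via {0↦3, 1↦4, 2↦0, 3↦8}  →  V:8 E:6  edges: 0-p->0 1-p->9 2-q->2 5-q->5 6-p->6 7-p->7
2. fire R2 via {0↦6, 1↦2}  →  V:7 E:4  edges: 0-p->0 1-p->9 5-q->5 7-p->7
3. fire R0 via {0↦2, 1↦9, 2↦1, 3↦10}  →  V:4 E:3  edges: 0-p->0 5-q->5 7-p->7
4. fire R2 via {0↦7, 1↦5}  →  V:3 E:1  edges: 0-p->0
halt: no rule applies after step 4
NF nodes: {0:C, 1:C, 5:B}

Answer: 3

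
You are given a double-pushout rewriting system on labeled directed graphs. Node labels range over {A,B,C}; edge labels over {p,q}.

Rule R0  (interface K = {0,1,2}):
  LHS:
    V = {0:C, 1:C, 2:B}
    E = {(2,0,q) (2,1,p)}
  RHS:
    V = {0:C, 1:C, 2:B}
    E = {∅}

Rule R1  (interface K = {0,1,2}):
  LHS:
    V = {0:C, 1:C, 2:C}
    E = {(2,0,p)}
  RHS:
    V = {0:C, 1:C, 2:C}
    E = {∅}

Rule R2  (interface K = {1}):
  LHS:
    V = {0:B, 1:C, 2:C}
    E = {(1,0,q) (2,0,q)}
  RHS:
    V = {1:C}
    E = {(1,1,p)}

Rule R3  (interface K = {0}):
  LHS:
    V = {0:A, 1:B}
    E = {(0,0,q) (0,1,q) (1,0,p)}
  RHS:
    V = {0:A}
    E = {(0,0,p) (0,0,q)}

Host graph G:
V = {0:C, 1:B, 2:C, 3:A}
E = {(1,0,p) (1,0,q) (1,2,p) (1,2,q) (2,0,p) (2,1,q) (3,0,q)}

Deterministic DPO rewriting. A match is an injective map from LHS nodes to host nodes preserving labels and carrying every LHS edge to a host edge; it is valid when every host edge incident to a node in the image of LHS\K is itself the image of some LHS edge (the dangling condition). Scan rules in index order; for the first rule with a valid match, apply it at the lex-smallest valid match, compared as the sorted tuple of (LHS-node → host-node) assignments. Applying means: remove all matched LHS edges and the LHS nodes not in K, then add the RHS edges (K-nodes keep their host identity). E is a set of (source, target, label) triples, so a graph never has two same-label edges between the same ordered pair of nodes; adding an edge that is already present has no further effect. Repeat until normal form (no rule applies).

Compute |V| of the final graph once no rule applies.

start.  V:4 E:7  edges: 1-p->0 1-q->0 1-p->2 1-q->2 2-p->0 2-q->1 3-q->0
1. fire R0 via {0↦0, 1↦2, 2↦1}  →  V:4 E:5  edges: 1-p->0 1-q->2 2-p->0 2-q->1 3-q->0
2. fire R0 via {0↦2, 1↦0, 2↦1}  →  V:4 E:3  edges: 2-p->0 2-q->1 3-q->0
final graph: no rule applies after step 2
NF nodes: {0:C, 1:B, 2:C, 3:A}

Answer: 4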